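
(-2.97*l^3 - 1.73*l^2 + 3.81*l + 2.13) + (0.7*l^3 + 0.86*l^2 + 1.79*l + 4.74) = -2.27*l^3 - 0.87*l^2 + 5.6*l + 6.87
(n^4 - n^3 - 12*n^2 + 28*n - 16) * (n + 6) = n^5 + 5*n^4 - 18*n^3 - 44*n^2 + 152*n - 96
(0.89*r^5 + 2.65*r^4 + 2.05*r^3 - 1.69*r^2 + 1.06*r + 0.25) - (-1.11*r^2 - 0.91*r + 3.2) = 0.89*r^5 + 2.65*r^4 + 2.05*r^3 - 0.58*r^2 + 1.97*r - 2.95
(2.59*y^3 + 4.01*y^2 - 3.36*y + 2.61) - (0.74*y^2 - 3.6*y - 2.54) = 2.59*y^3 + 3.27*y^2 + 0.24*y + 5.15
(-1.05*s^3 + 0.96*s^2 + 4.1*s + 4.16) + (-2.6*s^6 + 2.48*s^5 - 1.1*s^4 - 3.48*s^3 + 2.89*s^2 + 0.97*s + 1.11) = -2.6*s^6 + 2.48*s^5 - 1.1*s^4 - 4.53*s^3 + 3.85*s^2 + 5.07*s + 5.27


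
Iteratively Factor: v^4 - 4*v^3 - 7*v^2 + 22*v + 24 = (v + 1)*(v^3 - 5*v^2 - 2*v + 24) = (v + 1)*(v + 2)*(v^2 - 7*v + 12) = (v - 3)*(v + 1)*(v + 2)*(v - 4)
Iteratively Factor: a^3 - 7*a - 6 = (a + 2)*(a^2 - 2*a - 3) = (a + 1)*(a + 2)*(a - 3)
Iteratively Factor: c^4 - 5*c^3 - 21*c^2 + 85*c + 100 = (c - 5)*(c^3 - 21*c - 20) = (c - 5)^2*(c^2 + 5*c + 4) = (c - 5)^2*(c + 4)*(c + 1)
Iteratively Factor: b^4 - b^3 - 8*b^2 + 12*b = (b - 2)*(b^3 + b^2 - 6*b) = b*(b - 2)*(b^2 + b - 6) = b*(b - 2)*(b + 3)*(b - 2)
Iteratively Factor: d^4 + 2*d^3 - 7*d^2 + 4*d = (d)*(d^3 + 2*d^2 - 7*d + 4) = d*(d - 1)*(d^2 + 3*d - 4) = d*(d - 1)*(d + 4)*(d - 1)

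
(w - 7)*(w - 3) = w^2 - 10*w + 21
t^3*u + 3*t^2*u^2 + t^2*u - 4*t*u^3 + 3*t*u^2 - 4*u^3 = (t - u)*(t + 4*u)*(t*u + u)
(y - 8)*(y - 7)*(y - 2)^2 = y^4 - 19*y^3 + 120*y^2 - 284*y + 224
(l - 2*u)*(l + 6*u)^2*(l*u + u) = l^4*u + 10*l^3*u^2 + l^3*u + 12*l^2*u^3 + 10*l^2*u^2 - 72*l*u^4 + 12*l*u^3 - 72*u^4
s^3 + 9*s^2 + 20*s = s*(s + 4)*(s + 5)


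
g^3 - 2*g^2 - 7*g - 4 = (g - 4)*(g + 1)^2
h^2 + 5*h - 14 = (h - 2)*(h + 7)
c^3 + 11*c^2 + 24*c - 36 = (c - 1)*(c + 6)^2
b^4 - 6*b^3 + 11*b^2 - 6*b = b*(b - 3)*(b - 2)*(b - 1)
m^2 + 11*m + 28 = (m + 4)*(m + 7)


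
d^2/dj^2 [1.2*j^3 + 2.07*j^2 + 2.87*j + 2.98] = 7.2*j + 4.14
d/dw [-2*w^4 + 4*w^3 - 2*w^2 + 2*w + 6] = -8*w^3 + 12*w^2 - 4*w + 2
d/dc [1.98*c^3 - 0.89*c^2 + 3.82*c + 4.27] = 5.94*c^2 - 1.78*c + 3.82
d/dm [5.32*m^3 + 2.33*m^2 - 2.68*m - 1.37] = 15.96*m^2 + 4.66*m - 2.68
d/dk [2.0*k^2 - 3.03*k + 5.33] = 4.0*k - 3.03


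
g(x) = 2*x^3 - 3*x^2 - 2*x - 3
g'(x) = 6*x^2 - 6*x - 2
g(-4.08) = -180.61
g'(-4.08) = 122.36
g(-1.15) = -7.71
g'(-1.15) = 12.84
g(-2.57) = -51.62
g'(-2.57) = 53.05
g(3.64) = 46.43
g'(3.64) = 55.66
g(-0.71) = -3.81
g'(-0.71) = 5.28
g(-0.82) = -4.48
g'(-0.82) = 6.95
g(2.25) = 0.09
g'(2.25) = 14.88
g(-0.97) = -5.71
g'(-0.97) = 9.47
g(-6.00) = -531.00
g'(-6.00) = 250.00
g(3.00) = 18.00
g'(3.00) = 34.00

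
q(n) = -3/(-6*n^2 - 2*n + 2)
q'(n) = -3*(12*n + 2)/(-6*n^2 - 2*n + 2)^2 = 3*(-6*n - 1)/(2*(3*n^2 + n - 1)^2)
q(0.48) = 8.76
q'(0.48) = -198.57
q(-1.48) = 0.37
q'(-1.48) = 0.71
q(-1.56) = 0.32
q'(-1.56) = 0.56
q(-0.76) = -55.15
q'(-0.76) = 7217.78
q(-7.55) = 0.01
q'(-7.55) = 0.00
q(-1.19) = 0.73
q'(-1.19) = 2.17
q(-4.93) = 0.02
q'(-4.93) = 0.01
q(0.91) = 0.63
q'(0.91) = -1.69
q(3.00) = 0.05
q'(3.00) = -0.03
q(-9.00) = 0.01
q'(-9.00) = 0.00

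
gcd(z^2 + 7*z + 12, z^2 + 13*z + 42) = 1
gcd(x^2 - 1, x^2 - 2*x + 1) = x - 1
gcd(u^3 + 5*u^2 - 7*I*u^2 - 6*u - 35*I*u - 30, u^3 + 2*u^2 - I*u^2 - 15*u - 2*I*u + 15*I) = u^2 + u*(5 - I) - 5*I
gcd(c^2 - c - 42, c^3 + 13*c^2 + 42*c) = c + 6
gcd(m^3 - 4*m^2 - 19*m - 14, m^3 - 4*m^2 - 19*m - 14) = m^3 - 4*m^2 - 19*m - 14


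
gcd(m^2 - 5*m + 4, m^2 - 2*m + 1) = m - 1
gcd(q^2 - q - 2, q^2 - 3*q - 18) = 1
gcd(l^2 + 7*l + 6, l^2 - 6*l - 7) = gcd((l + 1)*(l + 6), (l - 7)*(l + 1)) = l + 1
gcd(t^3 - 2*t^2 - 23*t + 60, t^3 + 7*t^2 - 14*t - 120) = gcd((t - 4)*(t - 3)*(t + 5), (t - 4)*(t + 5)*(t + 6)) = t^2 + t - 20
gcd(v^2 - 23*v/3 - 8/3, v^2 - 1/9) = v + 1/3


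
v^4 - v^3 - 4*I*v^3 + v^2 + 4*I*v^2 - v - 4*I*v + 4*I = (v - 1)*(v - 4*I)*(v - I)*(v + I)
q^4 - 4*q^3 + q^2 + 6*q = q*(q - 3)*(q - 2)*(q + 1)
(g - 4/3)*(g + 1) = g^2 - g/3 - 4/3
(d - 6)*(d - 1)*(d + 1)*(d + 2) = d^4 - 4*d^3 - 13*d^2 + 4*d + 12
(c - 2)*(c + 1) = c^2 - c - 2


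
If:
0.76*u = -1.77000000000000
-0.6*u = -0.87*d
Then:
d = -1.61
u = -2.33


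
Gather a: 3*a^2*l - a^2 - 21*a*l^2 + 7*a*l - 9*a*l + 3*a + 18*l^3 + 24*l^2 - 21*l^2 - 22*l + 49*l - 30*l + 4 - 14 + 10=a^2*(3*l - 1) + a*(-21*l^2 - 2*l + 3) + 18*l^3 + 3*l^2 - 3*l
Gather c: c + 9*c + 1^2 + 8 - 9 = 10*c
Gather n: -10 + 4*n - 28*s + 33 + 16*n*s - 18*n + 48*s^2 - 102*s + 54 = n*(16*s - 14) + 48*s^2 - 130*s + 77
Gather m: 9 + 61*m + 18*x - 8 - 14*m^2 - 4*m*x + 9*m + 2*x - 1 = -14*m^2 + m*(70 - 4*x) + 20*x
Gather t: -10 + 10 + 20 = 20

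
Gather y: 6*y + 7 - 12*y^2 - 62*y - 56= -12*y^2 - 56*y - 49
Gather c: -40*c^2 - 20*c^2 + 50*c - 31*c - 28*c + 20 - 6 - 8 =-60*c^2 - 9*c + 6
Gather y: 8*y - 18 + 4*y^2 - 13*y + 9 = 4*y^2 - 5*y - 9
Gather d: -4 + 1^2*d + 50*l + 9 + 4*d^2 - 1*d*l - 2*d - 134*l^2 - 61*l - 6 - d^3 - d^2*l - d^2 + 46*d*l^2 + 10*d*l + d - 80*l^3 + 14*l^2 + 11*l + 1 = -d^3 + d^2*(3 - l) + d*(46*l^2 + 9*l) - 80*l^3 - 120*l^2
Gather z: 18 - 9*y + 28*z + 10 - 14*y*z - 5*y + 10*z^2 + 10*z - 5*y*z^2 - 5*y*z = -14*y + z^2*(10 - 5*y) + z*(38 - 19*y) + 28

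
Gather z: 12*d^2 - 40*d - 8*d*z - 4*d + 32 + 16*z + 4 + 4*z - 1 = 12*d^2 - 44*d + z*(20 - 8*d) + 35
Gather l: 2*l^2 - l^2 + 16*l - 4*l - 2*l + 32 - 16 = l^2 + 10*l + 16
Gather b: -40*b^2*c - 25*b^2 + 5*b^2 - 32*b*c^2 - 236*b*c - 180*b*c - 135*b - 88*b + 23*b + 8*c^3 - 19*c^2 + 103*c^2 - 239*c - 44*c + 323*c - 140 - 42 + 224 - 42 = b^2*(-40*c - 20) + b*(-32*c^2 - 416*c - 200) + 8*c^3 + 84*c^2 + 40*c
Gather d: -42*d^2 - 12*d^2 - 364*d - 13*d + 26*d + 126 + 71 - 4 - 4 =-54*d^2 - 351*d + 189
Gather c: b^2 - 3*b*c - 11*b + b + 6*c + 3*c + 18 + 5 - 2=b^2 - 10*b + c*(9 - 3*b) + 21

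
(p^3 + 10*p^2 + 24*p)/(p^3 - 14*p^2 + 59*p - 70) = p*(p^2 + 10*p + 24)/(p^3 - 14*p^2 + 59*p - 70)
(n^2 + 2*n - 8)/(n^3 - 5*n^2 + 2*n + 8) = (n + 4)/(n^2 - 3*n - 4)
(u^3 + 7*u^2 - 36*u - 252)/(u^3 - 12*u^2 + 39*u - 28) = (u^3 + 7*u^2 - 36*u - 252)/(u^3 - 12*u^2 + 39*u - 28)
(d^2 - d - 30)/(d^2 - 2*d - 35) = (d - 6)/(d - 7)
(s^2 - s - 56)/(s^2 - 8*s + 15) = (s^2 - s - 56)/(s^2 - 8*s + 15)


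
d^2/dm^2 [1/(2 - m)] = -2/(m - 2)^3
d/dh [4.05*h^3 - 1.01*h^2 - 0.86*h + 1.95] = 12.15*h^2 - 2.02*h - 0.86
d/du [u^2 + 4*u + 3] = 2*u + 4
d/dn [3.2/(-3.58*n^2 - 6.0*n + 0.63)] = (22.912*n + 19.2)/(3.58*n^2 + 6.0*n - 0.63)^2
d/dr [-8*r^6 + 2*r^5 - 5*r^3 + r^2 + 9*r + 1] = -48*r^5 + 10*r^4 - 15*r^2 + 2*r + 9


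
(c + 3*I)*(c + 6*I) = c^2 + 9*I*c - 18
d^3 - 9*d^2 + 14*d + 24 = (d - 6)*(d - 4)*(d + 1)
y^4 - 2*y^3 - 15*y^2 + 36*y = y*(y - 3)^2*(y + 4)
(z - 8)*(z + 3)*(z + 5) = z^3 - 49*z - 120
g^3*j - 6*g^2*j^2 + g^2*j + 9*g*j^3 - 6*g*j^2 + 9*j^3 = (g - 3*j)^2*(g*j + j)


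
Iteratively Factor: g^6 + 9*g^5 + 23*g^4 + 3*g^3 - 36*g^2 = (g + 3)*(g^5 + 6*g^4 + 5*g^3 - 12*g^2) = (g + 3)^2*(g^4 + 3*g^3 - 4*g^2) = g*(g + 3)^2*(g^3 + 3*g^2 - 4*g) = g*(g + 3)^2*(g + 4)*(g^2 - g) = g^2*(g + 3)^2*(g + 4)*(g - 1)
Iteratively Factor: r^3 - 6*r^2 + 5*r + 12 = (r - 4)*(r^2 - 2*r - 3) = (r - 4)*(r + 1)*(r - 3)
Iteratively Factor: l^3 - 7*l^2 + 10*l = (l)*(l^2 - 7*l + 10) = l*(l - 5)*(l - 2)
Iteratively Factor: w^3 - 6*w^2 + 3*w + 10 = (w - 2)*(w^2 - 4*w - 5) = (w - 2)*(w + 1)*(w - 5)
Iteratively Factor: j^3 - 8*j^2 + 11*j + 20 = (j - 5)*(j^2 - 3*j - 4) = (j - 5)*(j + 1)*(j - 4)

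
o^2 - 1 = (o - 1)*(o + 1)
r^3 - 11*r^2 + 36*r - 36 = (r - 6)*(r - 3)*(r - 2)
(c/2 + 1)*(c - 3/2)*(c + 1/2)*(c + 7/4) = c^4/2 + 11*c^3/8 - c^2/2 - 101*c/32 - 21/16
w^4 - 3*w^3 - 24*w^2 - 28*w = w*(w - 7)*(w + 2)^2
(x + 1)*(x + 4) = x^2 + 5*x + 4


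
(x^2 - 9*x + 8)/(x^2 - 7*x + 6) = (x - 8)/(x - 6)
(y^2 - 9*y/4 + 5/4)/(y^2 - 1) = (y - 5/4)/(y + 1)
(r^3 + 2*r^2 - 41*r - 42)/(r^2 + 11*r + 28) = (r^2 - 5*r - 6)/(r + 4)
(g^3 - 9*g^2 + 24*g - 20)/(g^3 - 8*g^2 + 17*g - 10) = (g - 2)/(g - 1)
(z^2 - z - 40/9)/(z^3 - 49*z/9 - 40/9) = 1/(z + 1)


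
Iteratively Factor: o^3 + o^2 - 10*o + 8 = (o - 2)*(o^2 + 3*o - 4) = (o - 2)*(o - 1)*(o + 4)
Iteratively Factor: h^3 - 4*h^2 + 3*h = (h - 1)*(h^2 - 3*h) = (h - 3)*(h - 1)*(h)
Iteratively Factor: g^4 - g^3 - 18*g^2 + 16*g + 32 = (g + 1)*(g^3 - 2*g^2 - 16*g + 32) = (g - 4)*(g + 1)*(g^2 + 2*g - 8) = (g - 4)*(g + 1)*(g + 4)*(g - 2)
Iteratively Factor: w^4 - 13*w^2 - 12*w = (w)*(w^3 - 13*w - 12) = w*(w - 4)*(w^2 + 4*w + 3) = w*(w - 4)*(w + 1)*(w + 3)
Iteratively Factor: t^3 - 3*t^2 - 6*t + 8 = (t + 2)*(t^2 - 5*t + 4) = (t - 1)*(t + 2)*(t - 4)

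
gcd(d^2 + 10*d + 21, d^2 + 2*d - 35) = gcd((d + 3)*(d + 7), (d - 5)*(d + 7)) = d + 7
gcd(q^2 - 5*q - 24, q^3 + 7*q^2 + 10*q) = 1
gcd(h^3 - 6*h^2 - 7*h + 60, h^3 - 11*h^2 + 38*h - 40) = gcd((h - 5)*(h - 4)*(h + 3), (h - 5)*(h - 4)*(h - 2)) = h^2 - 9*h + 20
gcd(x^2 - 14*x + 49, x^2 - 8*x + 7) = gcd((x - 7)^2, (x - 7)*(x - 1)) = x - 7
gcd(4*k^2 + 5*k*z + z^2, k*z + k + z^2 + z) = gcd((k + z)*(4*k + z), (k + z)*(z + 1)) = k + z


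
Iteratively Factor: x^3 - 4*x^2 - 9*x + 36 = (x + 3)*(x^2 - 7*x + 12) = (x - 4)*(x + 3)*(x - 3)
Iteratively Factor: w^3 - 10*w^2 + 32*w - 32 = (w - 4)*(w^2 - 6*w + 8) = (w - 4)*(w - 2)*(w - 4)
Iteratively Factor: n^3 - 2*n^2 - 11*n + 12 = (n - 1)*(n^2 - n - 12) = (n - 4)*(n - 1)*(n + 3)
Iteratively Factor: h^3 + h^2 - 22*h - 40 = (h + 4)*(h^2 - 3*h - 10) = (h + 2)*(h + 4)*(h - 5)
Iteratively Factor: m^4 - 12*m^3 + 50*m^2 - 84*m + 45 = (m - 3)*(m^3 - 9*m^2 + 23*m - 15) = (m - 3)*(m - 1)*(m^2 - 8*m + 15) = (m - 5)*(m - 3)*(m - 1)*(m - 3)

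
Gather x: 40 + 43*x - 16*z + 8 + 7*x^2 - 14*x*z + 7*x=7*x^2 + x*(50 - 14*z) - 16*z + 48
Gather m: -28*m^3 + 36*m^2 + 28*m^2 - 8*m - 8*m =-28*m^3 + 64*m^2 - 16*m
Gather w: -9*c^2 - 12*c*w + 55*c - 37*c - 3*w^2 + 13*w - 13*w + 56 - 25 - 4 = -9*c^2 - 12*c*w + 18*c - 3*w^2 + 27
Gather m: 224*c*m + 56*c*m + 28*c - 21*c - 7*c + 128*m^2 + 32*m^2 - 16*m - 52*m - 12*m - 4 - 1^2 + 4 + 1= 160*m^2 + m*(280*c - 80)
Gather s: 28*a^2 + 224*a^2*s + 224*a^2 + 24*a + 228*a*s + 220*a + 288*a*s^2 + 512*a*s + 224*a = 252*a^2 + 288*a*s^2 + 468*a + s*(224*a^2 + 740*a)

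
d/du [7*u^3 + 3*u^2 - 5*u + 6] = 21*u^2 + 6*u - 5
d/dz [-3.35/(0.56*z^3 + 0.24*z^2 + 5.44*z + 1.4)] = (5.628*z^2 + 1.608*z + 18.224)/(0.56*z^3 + 0.24*z^2 + 5.44*z + 1.4)^2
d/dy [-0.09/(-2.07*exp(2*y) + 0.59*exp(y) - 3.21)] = (0.0531 - 0.3726*exp(y))*exp(y)/(2.07*exp(2*y) - 0.59*exp(y) + 3.21)^2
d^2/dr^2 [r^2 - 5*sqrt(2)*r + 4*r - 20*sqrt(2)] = 2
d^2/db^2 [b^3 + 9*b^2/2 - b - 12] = 6*b + 9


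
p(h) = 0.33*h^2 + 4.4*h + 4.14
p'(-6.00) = 0.44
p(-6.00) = -10.38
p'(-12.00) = -3.52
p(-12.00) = -1.14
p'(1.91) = 5.66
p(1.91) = 13.75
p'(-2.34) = 2.86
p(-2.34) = -4.35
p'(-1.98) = 3.09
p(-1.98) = -3.28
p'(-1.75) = 3.24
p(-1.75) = -2.55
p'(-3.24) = 2.26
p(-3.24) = -6.65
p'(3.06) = 6.42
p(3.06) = 20.69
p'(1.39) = 5.32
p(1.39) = 10.89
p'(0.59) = 4.79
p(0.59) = 6.85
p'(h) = 0.66*h + 4.4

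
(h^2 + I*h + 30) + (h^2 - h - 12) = 2*h^2 - h + I*h + 18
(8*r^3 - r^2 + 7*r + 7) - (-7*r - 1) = 8*r^3 - r^2 + 14*r + 8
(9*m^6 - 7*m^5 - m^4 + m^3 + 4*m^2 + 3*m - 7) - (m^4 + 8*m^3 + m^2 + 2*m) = 9*m^6 - 7*m^5 - 2*m^4 - 7*m^3 + 3*m^2 + m - 7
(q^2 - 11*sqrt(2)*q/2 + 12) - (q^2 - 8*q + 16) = -11*sqrt(2)*q/2 + 8*q - 4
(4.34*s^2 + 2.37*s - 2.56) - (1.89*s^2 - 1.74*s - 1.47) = 2.45*s^2 + 4.11*s - 1.09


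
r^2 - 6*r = r*(r - 6)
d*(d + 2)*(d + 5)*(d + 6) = d^4 + 13*d^3 + 52*d^2 + 60*d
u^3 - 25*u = u*(u - 5)*(u + 5)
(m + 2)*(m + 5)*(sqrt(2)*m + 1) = sqrt(2)*m^3 + m^2 + 7*sqrt(2)*m^2 + 7*m + 10*sqrt(2)*m + 10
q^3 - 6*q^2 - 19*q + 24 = (q - 8)*(q - 1)*(q + 3)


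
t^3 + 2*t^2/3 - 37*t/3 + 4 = (t - 3)*(t - 1/3)*(t + 4)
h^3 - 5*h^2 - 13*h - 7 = (h - 7)*(h + 1)^2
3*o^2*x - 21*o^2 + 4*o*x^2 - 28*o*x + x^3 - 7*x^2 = (o + x)*(3*o + x)*(x - 7)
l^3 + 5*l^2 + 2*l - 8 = (l - 1)*(l + 2)*(l + 4)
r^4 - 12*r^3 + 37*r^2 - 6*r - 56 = (r - 7)*(r - 4)*(r - 2)*(r + 1)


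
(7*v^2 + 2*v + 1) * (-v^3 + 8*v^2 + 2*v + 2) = -7*v^5 + 54*v^4 + 29*v^3 + 26*v^2 + 6*v + 2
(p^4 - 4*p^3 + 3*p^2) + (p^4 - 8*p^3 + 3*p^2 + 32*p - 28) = 2*p^4 - 12*p^3 + 6*p^2 + 32*p - 28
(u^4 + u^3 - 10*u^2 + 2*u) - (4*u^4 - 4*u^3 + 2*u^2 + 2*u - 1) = -3*u^4 + 5*u^3 - 12*u^2 + 1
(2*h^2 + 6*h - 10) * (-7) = -14*h^2 - 42*h + 70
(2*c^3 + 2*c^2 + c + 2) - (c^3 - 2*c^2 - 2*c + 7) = c^3 + 4*c^2 + 3*c - 5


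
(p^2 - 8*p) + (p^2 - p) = 2*p^2 - 9*p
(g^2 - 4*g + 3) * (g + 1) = g^3 - 3*g^2 - g + 3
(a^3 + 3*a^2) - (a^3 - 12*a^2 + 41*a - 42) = 15*a^2 - 41*a + 42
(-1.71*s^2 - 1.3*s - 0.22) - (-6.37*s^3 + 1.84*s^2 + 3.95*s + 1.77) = 6.37*s^3 - 3.55*s^2 - 5.25*s - 1.99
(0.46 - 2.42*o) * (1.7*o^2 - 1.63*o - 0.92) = -4.114*o^3 + 4.7266*o^2 + 1.4766*o - 0.4232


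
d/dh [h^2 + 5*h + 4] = 2*h + 5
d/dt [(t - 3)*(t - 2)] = 2*t - 5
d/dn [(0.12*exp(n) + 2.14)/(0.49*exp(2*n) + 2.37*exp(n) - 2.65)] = (-(0.12*exp(n) + 2.14)*(0.98*exp(n) + 2.37) + 0.0588*exp(2*n) + 0.2844*exp(n) - 0.318)*exp(n)/(0.49*exp(2*n) + 2.37*exp(n) - 2.65)^2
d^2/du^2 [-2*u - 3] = 0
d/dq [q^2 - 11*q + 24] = 2*q - 11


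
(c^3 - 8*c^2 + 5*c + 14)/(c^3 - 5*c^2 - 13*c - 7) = (c - 2)/(c + 1)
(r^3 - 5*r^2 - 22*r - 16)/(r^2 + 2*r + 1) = (r^2 - 6*r - 16)/(r + 1)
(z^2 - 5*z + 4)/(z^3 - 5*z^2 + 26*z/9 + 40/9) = 9*(z - 1)/(9*z^2 - 9*z - 10)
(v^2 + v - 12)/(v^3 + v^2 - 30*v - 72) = (v - 3)/(v^2 - 3*v - 18)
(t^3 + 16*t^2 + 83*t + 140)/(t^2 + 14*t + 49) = (t^2 + 9*t + 20)/(t + 7)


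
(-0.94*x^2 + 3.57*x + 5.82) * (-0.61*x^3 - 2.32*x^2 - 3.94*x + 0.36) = 0.5734*x^5 + 0.00309999999999988*x^4 - 8.129*x^3 - 27.9066*x^2 - 21.6456*x + 2.0952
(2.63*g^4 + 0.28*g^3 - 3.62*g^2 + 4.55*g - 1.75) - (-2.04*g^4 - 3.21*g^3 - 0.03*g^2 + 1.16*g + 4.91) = 4.67*g^4 + 3.49*g^3 - 3.59*g^2 + 3.39*g - 6.66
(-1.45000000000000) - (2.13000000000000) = -3.58000000000000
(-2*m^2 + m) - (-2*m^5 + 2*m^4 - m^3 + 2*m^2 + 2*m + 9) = 2*m^5 - 2*m^4 + m^3 - 4*m^2 - m - 9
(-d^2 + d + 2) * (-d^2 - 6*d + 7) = d^4 + 5*d^3 - 15*d^2 - 5*d + 14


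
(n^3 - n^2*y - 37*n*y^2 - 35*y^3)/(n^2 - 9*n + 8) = (n^3 - n^2*y - 37*n*y^2 - 35*y^3)/(n^2 - 9*n + 8)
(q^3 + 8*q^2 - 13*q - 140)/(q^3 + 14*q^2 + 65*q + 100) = (q^2 + 3*q - 28)/(q^2 + 9*q + 20)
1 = 1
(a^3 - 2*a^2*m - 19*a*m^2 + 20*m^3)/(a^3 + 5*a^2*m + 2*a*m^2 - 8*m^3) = (a - 5*m)/(a + 2*m)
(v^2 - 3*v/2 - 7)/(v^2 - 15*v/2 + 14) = (v + 2)/(v - 4)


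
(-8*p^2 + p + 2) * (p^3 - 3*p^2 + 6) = -8*p^5 + 25*p^4 - p^3 - 54*p^2 + 6*p + 12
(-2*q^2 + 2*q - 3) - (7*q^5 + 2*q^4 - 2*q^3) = -7*q^5 - 2*q^4 + 2*q^3 - 2*q^2 + 2*q - 3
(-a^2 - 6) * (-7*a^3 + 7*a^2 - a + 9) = 7*a^5 - 7*a^4 + 43*a^3 - 51*a^2 + 6*a - 54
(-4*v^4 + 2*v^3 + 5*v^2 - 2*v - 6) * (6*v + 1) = -24*v^5 + 8*v^4 + 32*v^3 - 7*v^2 - 38*v - 6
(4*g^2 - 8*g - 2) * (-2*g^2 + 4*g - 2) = -8*g^4 + 32*g^3 - 36*g^2 + 8*g + 4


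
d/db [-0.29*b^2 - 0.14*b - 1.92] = -0.58*b - 0.14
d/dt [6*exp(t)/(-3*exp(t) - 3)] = -1/(2*cosh(t/2)^2)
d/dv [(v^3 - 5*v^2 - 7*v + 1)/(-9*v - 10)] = (-18*v^3 + 15*v^2 + 100*v + 79)/(81*v^2 + 180*v + 100)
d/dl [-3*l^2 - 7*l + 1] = -6*l - 7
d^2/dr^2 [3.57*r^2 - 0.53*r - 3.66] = 7.14000000000000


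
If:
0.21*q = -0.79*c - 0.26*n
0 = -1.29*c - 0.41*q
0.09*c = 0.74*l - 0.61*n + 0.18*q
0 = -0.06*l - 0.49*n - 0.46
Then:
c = 2.14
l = 1.02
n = -1.06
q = -6.73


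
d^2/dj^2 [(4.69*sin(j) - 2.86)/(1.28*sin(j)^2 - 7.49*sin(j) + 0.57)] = (-7.684096*sin(j)^5 - 26.220672*sin(j)^4 - 46.35904*sin(j)^3 + 103.961701*sin(j)^2 + 154.671825*sin(j) - 276.673226)/(2.097152*sin(j)^6 - 36.814848*sin(j)^5 + 218.226048*sin(j)^4 - 452.977973*sin(j)^3 + 97.178787*sin(j)^2 - 7.300503*sin(j) + 0.185193)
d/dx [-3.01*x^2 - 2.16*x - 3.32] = -6.02*x - 2.16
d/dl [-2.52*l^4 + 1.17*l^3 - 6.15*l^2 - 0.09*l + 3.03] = -10.08*l^3 + 3.51*l^2 - 12.3*l - 0.09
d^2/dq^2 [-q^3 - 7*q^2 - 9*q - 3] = -6*q - 14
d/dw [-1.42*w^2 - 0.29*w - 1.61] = -2.84*w - 0.29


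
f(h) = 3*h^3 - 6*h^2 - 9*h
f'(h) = 9*h^2 - 12*h - 9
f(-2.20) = -41.18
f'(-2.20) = 60.96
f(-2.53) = -64.22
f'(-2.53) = 78.97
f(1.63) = -17.62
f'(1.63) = -4.65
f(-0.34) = 2.25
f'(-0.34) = -3.88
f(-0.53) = 2.64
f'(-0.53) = -0.11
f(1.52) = -17.01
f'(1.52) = -6.45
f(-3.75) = -208.83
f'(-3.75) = 162.56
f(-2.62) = -71.56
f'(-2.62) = 84.22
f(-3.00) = -108.00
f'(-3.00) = 108.00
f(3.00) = 0.00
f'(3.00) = 36.00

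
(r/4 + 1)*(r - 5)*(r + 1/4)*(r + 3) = r^4/4 + 9*r^3/16 - 45*r^2/8 - 263*r/16 - 15/4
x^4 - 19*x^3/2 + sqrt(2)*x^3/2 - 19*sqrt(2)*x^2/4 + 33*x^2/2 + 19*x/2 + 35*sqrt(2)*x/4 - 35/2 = (x - 7)*(x - 5/2)*(x - sqrt(2)/2)*(x + sqrt(2))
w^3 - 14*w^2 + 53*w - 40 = (w - 8)*(w - 5)*(w - 1)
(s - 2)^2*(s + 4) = s^3 - 12*s + 16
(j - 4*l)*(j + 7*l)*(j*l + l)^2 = j^4*l^2 + 3*j^3*l^3 + 2*j^3*l^2 - 28*j^2*l^4 + 6*j^2*l^3 + j^2*l^2 - 56*j*l^4 + 3*j*l^3 - 28*l^4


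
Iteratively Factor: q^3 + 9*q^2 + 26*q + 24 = (q + 3)*(q^2 + 6*q + 8) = (q + 2)*(q + 3)*(q + 4)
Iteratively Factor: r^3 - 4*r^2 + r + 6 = (r - 3)*(r^2 - r - 2) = (r - 3)*(r + 1)*(r - 2)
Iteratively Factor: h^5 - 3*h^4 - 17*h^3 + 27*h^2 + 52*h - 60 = (h + 3)*(h^4 - 6*h^3 + h^2 + 24*h - 20) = (h - 2)*(h + 3)*(h^3 - 4*h^2 - 7*h + 10) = (h - 2)*(h + 2)*(h + 3)*(h^2 - 6*h + 5) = (h - 5)*(h - 2)*(h + 2)*(h + 3)*(h - 1)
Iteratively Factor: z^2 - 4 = (z - 2)*(z + 2)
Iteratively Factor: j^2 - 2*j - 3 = (j - 3)*(j + 1)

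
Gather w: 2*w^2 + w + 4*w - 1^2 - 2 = 2*w^2 + 5*w - 3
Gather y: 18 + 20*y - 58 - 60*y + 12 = -40*y - 28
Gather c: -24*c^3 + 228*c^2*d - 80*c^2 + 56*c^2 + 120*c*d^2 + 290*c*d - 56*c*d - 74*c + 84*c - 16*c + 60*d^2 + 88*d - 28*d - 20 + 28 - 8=-24*c^3 + c^2*(228*d - 24) + c*(120*d^2 + 234*d - 6) + 60*d^2 + 60*d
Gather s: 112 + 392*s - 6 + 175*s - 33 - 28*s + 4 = 539*s + 77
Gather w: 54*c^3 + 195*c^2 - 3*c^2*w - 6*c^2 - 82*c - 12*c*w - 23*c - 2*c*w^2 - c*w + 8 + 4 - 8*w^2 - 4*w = 54*c^3 + 189*c^2 - 105*c + w^2*(-2*c - 8) + w*(-3*c^2 - 13*c - 4) + 12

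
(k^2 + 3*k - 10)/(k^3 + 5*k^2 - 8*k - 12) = (k + 5)/(k^2 + 7*k + 6)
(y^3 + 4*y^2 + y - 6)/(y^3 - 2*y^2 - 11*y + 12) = (y + 2)/(y - 4)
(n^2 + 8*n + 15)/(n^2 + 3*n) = (n + 5)/n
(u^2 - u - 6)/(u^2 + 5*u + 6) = (u - 3)/(u + 3)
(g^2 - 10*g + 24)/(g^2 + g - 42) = (g - 4)/(g + 7)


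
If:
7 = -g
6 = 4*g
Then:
No Solution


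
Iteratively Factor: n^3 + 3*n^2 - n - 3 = (n + 3)*(n^2 - 1) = (n - 1)*(n + 3)*(n + 1)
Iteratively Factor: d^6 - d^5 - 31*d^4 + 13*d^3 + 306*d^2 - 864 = (d - 4)*(d^5 + 3*d^4 - 19*d^3 - 63*d^2 + 54*d + 216) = (d - 4)*(d + 3)*(d^4 - 19*d^2 - 6*d + 72) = (d - 4)*(d + 3)^2*(d^3 - 3*d^2 - 10*d + 24) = (d - 4)*(d - 2)*(d + 3)^2*(d^2 - d - 12) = (d - 4)*(d - 2)*(d + 3)^3*(d - 4)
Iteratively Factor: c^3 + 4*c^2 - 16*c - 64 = (c + 4)*(c^2 - 16) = (c - 4)*(c + 4)*(c + 4)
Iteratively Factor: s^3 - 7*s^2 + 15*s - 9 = (s - 1)*(s^2 - 6*s + 9) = (s - 3)*(s - 1)*(s - 3)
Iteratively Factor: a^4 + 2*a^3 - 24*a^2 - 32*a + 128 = (a - 4)*(a^3 + 6*a^2 - 32) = (a - 4)*(a + 4)*(a^2 + 2*a - 8) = (a - 4)*(a - 2)*(a + 4)*(a + 4)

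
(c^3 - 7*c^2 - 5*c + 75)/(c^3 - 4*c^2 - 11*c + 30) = (c - 5)/(c - 2)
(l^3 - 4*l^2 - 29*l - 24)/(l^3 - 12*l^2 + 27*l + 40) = (l + 3)/(l - 5)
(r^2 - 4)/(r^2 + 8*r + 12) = (r - 2)/(r + 6)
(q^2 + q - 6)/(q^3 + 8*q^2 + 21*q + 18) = (q - 2)/(q^2 + 5*q + 6)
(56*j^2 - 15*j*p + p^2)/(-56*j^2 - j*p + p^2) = (-7*j + p)/(7*j + p)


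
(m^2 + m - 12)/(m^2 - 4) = (m^2 + m - 12)/(m^2 - 4)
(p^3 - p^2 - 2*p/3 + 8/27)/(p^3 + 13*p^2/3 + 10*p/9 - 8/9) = (p - 4/3)/(p + 4)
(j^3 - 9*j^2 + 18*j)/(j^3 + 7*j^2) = (j^2 - 9*j + 18)/(j*(j + 7))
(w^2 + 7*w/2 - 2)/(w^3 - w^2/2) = (w + 4)/w^2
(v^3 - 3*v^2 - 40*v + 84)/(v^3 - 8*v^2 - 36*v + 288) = (v^2 - 9*v + 14)/(v^2 - 14*v + 48)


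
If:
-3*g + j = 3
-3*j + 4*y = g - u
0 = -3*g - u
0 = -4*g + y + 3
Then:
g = 7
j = 24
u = -21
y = 25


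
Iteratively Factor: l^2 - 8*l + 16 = (l - 4)*(l - 4)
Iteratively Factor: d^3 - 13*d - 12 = (d + 3)*(d^2 - 3*d - 4) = (d + 1)*(d + 3)*(d - 4)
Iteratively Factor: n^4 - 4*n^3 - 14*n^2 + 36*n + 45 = (n - 3)*(n^3 - n^2 - 17*n - 15) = (n - 3)*(n + 1)*(n^2 - 2*n - 15) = (n - 5)*(n - 3)*(n + 1)*(n + 3)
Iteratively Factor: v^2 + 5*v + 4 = (v + 4)*(v + 1)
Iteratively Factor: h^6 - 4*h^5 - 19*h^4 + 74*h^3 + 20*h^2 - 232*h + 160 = (h - 5)*(h^5 + h^4 - 14*h^3 + 4*h^2 + 40*h - 32) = (h - 5)*(h + 2)*(h^4 - h^3 - 12*h^2 + 28*h - 16) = (h - 5)*(h - 2)*(h + 2)*(h^3 + h^2 - 10*h + 8) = (h - 5)*(h - 2)*(h + 2)*(h + 4)*(h^2 - 3*h + 2) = (h - 5)*(h - 2)^2*(h + 2)*(h + 4)*(h - 1)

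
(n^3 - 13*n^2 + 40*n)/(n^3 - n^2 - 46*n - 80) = n*(n - 5)/(n^2 + 7*n + 10)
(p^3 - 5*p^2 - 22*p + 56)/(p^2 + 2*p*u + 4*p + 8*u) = (p^2 - 9*p + 14)/(p + 2*u)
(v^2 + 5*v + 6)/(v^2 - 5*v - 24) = (v + 2)/(v - 8)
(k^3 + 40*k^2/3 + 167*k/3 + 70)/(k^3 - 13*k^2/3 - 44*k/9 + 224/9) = 3*(k^2 + 11*k + 30)/(3*k^2 - 20*k + 32)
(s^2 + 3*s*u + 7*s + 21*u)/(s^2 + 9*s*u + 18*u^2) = (s + 7)/(s + 6*u)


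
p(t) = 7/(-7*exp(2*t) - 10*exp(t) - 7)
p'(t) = 7*(14*exp(2*t) + 10*exp(t))/(-7*exp(2*t) - 10*exp(t) - 7)^2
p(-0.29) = -0.38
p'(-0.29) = 0.32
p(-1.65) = -0.76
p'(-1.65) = 0.20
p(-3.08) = -0.94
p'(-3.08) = 0.06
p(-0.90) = -0.57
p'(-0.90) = 0.30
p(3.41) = -0.00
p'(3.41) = 0.00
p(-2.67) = -0.91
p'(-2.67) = 0.09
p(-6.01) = -1.00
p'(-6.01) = 0.00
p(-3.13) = -0.94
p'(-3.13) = 0.06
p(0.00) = -0.29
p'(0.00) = 0.29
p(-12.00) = -1.00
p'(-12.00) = 0.00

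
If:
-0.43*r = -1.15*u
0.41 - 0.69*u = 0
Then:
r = 1.59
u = 0.59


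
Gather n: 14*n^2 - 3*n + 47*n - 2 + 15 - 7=14*n^2 + 44*n + 6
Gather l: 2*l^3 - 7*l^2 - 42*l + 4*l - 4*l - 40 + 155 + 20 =2*l^3 - 7*l^2 - 42*l + 135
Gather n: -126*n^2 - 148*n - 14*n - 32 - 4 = -126*n^2 - 162*n - 36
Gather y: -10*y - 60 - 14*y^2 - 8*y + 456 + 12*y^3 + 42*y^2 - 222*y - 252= 12*y^3 + 28*y^2 - 240*y + 144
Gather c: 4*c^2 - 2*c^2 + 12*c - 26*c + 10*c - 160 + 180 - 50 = 2*c^2 - 4*c - 30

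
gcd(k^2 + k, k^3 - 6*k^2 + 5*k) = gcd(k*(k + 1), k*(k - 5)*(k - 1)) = k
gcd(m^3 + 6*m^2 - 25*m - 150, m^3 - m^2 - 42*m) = m + 6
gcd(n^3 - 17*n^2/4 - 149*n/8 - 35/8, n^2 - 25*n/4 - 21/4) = n - 7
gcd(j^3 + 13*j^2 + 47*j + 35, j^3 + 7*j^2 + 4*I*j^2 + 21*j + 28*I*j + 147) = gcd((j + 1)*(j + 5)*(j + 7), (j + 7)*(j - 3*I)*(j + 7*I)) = j + 7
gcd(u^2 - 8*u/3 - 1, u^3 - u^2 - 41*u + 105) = u - 3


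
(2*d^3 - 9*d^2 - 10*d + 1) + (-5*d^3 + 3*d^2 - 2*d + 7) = -3*d^3 - 6*d^2 - 12*d + 8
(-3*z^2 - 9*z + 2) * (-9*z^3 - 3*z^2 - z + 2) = 27*z^5 + 90*z^4 + 12*z^3 - 3*z^2 - 20*z + 4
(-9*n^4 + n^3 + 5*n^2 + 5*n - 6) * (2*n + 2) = -18*n^5 - 16*n^4 + 12*n^3 + 20*n^2 - 2*n - 12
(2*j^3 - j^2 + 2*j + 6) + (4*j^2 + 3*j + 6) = 2*j^3 + 3*j^2 + 5*j + 12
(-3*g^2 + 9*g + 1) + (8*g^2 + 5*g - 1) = 5*g^2 + 14*g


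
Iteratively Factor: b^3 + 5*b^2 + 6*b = (b + 2)*(b^2 + 3*b) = (b + 2)*(b + 3)*(b)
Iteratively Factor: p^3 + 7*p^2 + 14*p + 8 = (p + 4)*(p^2 + 3*p + 2) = (p + 2)*(p + 4)*(p + 1)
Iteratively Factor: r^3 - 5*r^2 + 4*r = (r)*(r^2 - 5*r + 4) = r*(r - 1)*(r - 4)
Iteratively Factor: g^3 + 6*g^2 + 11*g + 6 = (g + 2)*(g^2 + 4*g + 3) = (g + 2)*(g + 3)*(g + 1)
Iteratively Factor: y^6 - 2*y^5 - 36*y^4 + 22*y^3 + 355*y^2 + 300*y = (y + 3)*(y^5 - 5*y^4 - 21*y^3 + 85*y^2 + 100*y) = (y + 1)*(y + 3)*(y^4 - 6*y^3 - 15*y^2 + 100*y) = y*(y + 1)*(y + 3)*(y^3 - 6*y^2 - 15*y + 100) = y*(y + 1)*(y + 3)*(y + 4)*(y^2 - 10*y + 25) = y*(y - 5)*(y + 1)*(y + 3)*(y + 4)*(y - 5)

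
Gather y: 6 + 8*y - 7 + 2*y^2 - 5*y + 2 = 2*y^2 + 3*y + 1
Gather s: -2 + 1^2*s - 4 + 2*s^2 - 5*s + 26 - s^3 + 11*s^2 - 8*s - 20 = -s^3 + 13*s^2 - 12*s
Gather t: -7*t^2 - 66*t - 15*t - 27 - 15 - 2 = -7*t^2 - 81*t - 44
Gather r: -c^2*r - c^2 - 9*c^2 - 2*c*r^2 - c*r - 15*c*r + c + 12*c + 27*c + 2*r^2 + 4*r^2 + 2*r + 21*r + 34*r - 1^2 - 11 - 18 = -10*c^2 + 40*c + r^2*(6 - 2*c) + r*(-c^2 - 16*c + 57) - 30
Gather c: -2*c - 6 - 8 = -2*c - 14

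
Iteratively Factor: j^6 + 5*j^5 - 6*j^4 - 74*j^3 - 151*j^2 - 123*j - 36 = (j + 1)*(j^5 + 4*j^4 - 10*j^3 - 64*j^2 - 87*j - 36) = (j - 4)*(j + 1)*(j^4 + 8*j^3 + 22*j^2 + 24*j + 9) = (j - 4)*(j + 1)^2*(j^3 + 7*j^2 + 15*j + 9) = (j - 4)*(j + 1)^2*(j + 3)*(j^2 + 4*j + 3) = (j - 4)*(j + 1)^3*(j + 3)*(j + 3)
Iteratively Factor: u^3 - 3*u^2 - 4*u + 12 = (u + 2)*(u^2 - 5*u + 6) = (u - 2)*(u + 2)*(u - 3)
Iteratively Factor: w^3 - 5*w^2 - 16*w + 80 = (w - 5)*(w^2 - 16) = (w - 5)*(w + 4)*(w - 4)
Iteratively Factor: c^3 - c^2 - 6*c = (c + 2)*(c^2 - 3*c) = c*(c + 2)*(c - 3)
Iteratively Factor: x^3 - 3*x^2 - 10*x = (x)*(x^2 - 3*x - 10) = x*(x + 2)*(x - 5)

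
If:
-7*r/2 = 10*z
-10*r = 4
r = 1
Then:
No Solution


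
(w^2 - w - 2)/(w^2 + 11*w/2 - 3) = 2*(w^2 - w - 2)/(2*w^2 + 11*w - 6)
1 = 1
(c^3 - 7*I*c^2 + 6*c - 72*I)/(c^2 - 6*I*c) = c - I + 12/c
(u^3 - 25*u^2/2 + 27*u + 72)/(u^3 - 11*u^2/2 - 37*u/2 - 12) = (u - 6)/(u + 1)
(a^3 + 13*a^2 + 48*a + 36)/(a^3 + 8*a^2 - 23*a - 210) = (a^2 + 7*a + 6)/(a^2 + 2*a - 35)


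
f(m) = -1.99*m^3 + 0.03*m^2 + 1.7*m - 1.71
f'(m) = -5.97*m^2 + 0.06*m + 1.7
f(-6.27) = 479.33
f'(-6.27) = -233.37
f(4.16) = -137.38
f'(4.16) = -101.36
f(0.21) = -1.37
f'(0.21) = 1.45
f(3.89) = -111.78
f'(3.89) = -88.41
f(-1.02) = -1.30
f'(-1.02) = -4.57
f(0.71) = -1.20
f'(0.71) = -1.27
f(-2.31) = 19.05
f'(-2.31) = -30.30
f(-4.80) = 210.90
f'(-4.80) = -136.14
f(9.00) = -1434.69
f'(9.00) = -481.33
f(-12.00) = 3420.93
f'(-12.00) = -858.70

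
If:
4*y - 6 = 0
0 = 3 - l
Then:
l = 3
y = 3/2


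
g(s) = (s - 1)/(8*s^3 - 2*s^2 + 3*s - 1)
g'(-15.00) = 0.00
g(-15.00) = 0.00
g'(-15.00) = 0.00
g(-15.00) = 0.00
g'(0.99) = 0.13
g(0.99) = -0.00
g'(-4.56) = 0.00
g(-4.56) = 0.01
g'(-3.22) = 0.01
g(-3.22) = 0.01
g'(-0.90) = 0.31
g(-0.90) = 0.17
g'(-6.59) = 0.00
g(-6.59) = 0.00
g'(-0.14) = 1.42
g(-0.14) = 0.77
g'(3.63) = -0.00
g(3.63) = 0.01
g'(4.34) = -0.00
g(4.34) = 0.01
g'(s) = (s - 1)*(-24*s^2 + 4*s - 3)/(8*s^3 - 2*s^2 + 3*s - 1)^2 + 1/(8*s^3 - 2*s^2 + 3*s - 1)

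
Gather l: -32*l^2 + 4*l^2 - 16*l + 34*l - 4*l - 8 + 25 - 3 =-28*l^2 + 14*l + 14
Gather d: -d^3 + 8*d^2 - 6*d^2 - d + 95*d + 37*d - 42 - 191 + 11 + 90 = -d^3 + 2*d^2 + 131*d - 132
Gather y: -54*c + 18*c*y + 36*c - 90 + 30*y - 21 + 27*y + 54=-18*c + y*(18*c + 57) - 57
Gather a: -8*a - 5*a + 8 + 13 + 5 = 26 - 13*a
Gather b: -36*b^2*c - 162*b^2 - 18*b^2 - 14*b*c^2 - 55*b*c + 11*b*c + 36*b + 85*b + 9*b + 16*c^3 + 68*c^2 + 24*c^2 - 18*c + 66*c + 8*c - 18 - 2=b^2*(-36*c - 180) + b*(-14*c^2 - 44*c + 130) + 16*c^3 + 92*c^2 + 56*c - 20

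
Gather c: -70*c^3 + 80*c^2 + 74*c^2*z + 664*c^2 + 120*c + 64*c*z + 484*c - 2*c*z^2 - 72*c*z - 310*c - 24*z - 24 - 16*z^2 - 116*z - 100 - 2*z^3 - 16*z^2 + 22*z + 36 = -70*c^3 + c^2*(74*z + 744) + c*(-2*z^2 - 8*z + 294) - 2*z^3 - 32*z^2 - 118*z - 88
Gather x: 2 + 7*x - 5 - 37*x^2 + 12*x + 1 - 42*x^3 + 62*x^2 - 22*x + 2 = -42*x^3 + 25*x^2 - 3*x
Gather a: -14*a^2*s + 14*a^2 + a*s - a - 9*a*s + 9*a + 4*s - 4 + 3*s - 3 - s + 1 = a^2*(14 - 14*s) + a*(8 - 8*s) + 6*s - 6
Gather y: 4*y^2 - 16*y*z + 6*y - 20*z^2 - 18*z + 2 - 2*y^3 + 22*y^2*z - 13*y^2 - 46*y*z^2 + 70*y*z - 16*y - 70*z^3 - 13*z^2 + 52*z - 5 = -2*y^3 + y^2*(22*z - 9) + y*(-46*z^2 + 54*z - 10) - 70*z^3 - 33*z^2 + 34*z - 3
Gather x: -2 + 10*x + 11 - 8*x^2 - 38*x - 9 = -8*x^2 - 28*x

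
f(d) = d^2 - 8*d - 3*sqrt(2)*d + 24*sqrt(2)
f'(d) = 2*d - 8 - 3*sqrt(2)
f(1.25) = 20.20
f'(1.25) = -9.74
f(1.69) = 16.11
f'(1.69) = -8.86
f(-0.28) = 37.45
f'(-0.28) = -12.80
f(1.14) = 21.28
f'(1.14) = -9.96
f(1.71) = 15.93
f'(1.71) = -8.82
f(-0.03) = 34.31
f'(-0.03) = -12.30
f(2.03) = 13.21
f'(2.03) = -8.18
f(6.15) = -3.53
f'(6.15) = 0.06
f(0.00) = 33.94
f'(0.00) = -12.24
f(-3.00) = 79.67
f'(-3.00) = -18.24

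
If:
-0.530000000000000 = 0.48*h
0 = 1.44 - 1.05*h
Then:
No Solution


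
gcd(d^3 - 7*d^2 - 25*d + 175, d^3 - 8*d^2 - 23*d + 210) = d^2 - 2*d - 35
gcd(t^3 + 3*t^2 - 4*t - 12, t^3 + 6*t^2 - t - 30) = t^2 + t - 6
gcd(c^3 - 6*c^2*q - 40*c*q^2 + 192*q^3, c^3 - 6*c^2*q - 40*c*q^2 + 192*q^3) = c^3 - 6*c^2*q - 40*c*q^2 + 192*q^3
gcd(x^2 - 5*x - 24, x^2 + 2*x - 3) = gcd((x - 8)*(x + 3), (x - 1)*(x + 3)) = x + 3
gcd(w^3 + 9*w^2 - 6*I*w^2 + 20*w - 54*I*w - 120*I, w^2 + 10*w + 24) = w + 4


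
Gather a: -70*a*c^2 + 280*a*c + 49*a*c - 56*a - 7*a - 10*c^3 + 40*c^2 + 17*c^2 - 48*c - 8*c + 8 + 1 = a*(-70*c^2 + 329*c - 63) - 10*c^3 + 57*c^2 - 56*c + 9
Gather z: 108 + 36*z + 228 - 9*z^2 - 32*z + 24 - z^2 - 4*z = 360 - 10*z^2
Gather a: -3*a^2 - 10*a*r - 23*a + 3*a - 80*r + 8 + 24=-3*a^2 + a*(-10*r - 20) - 80*r + 32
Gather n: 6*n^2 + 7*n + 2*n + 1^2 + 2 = 6*n^2 + 9*n + 3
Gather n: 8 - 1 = 7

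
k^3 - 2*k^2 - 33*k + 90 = (k - 5)*(k - 3)*(k + 6)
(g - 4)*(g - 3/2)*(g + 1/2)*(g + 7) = g^4 + 2*g^3 - 127*g^2/4 + 103*g/4 + 21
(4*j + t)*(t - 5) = 4*j*t - 20*j + t^2 - 5*t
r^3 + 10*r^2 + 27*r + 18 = (r + 1)*(r + 3)*(r + 6)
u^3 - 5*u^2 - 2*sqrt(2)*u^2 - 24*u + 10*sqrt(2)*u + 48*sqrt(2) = (u - 8)*(u + 3)*(u - 2*sqrt(2))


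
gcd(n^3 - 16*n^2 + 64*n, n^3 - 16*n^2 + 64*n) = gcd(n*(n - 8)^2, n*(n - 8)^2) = n^3 - 16*n^2 + 64*n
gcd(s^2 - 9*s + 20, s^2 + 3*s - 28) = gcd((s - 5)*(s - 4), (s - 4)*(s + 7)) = s - 4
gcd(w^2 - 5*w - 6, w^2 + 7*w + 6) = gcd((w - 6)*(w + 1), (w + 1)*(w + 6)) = w + 1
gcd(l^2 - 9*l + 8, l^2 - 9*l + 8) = l^2 - 9*l + 8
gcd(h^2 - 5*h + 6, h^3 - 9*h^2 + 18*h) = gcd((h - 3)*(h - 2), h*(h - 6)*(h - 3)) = h - 3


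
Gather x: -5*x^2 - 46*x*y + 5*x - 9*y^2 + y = -5*x^2 + x*(5 - 46*y) - 9*y^2 + y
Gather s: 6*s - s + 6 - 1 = 5*s + 5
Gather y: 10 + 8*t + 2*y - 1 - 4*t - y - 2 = 4*t + y + 7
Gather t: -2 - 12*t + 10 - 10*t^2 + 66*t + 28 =-10*t^2 + 54*t + 36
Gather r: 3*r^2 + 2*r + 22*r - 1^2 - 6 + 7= 3*r^2 + 24*r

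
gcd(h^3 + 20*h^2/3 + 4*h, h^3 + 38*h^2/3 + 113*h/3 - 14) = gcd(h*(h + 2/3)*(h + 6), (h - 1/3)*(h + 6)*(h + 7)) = h + 6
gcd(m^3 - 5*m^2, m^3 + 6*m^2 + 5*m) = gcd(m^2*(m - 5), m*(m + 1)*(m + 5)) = m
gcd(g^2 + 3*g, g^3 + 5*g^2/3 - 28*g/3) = g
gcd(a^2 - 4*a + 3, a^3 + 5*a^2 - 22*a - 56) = 1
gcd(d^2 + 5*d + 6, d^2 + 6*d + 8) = d + 2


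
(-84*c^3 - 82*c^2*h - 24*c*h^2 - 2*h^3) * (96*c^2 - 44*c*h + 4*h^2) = -8064*c^5 - 4176*c^4*h + 968*c^3*h^2 + 536*c^2*h^3 - 8*c*h^4 - 8*h^5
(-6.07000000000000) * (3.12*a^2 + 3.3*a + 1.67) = -18.9384*a^2 - 20.031*a - 10.1369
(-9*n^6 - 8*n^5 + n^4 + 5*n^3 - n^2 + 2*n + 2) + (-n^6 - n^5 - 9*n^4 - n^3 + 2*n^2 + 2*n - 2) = -10*n^6 - 9*n^5 - 8*n^4 + 4*n^3 + n^2 + 4*n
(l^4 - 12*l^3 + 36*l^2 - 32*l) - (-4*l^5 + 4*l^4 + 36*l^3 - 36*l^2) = 4*l^5 - 3*l^4 - 48*l^3 + 72*l^2 - 32*l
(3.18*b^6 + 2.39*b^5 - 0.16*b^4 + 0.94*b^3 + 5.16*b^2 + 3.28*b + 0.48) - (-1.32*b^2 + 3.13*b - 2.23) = 3.18*b^6 + 2.39*b^5 - 0.16*b^4 + 0.94*b^3 + 6.48*b^2 + 0.15*b + 2.71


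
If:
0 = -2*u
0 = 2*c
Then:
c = 0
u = 0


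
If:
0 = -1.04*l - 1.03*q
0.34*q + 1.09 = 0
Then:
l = 3.18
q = -3.21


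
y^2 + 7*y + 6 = (y + 1)*(y + 6)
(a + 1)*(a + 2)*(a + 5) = a^3 + 8*a^2 + 17*a + 10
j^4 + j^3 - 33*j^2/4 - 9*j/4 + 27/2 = (j - 2)*(j - 3/2)*(j + 3/2)*(j + 3)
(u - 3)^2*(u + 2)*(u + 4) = u^4 - 19*u^2 + 6*u + 72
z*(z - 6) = z^2 - 6*z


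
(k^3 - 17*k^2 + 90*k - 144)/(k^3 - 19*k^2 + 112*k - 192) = (k - 6)/(k - 8)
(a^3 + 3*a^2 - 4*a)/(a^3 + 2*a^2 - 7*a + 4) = a/(a - 1)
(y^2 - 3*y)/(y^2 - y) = (y - 3)/(y - 1)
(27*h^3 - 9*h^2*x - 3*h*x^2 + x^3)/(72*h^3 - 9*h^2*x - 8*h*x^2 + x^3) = (-3*h + x)/(-8*h + x)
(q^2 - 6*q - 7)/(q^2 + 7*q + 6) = (q - 7)/(q + 6)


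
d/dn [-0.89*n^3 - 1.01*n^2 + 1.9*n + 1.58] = -2.67*n^2 - 2.02*n + 1.9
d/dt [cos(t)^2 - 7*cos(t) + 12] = (7 - 2*cos(t))*sin(t)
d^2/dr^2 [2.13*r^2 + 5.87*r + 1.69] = 4.26000000000000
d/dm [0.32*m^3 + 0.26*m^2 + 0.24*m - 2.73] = 0.96*m^2 + 0.52*m + 0.24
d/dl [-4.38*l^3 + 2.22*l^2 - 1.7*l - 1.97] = -13.14*l^2 + 4.44*l - 1.7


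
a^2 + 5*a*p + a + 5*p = (a + 1)*(a + 5*p)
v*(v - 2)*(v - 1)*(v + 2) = v^4 - v^3 - 4*v^2 + 4*v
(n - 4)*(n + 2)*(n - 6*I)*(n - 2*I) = n^4 - 2*n^3 - 8*I*n^3 - 20*n^2 + 16*I*n^2 + 24*n + 64*I*n + 96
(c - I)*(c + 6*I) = c^2 + 5*I*c + 6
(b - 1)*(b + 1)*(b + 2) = b^3 + 2*b^2 - b - 2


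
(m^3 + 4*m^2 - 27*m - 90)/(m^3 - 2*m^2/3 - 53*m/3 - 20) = 3*(m + 6)/(3*m + 4)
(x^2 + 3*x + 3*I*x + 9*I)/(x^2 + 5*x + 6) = (x + 3*I)/(x + 2)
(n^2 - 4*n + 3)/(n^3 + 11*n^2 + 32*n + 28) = (n^2 - 4*n + 3)/(n^3 + 11*n^2 + 32*n + 28)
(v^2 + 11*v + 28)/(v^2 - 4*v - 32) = (v + 7)/(v - 8)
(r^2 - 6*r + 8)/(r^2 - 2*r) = (r - 4)/r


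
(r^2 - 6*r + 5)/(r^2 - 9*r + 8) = (r - 5)/(r - 8)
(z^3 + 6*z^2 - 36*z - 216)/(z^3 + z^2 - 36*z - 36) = (z + 6)/(z + 1)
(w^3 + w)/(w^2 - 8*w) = (w^2 + 1)/(w - 8)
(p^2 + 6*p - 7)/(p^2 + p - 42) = (p - 1)/(p - 6)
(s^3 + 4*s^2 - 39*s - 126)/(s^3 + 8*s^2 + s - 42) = (s - 6)/(s - 2)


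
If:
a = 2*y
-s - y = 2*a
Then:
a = 2*y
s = -5*y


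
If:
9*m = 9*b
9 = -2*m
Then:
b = -9/2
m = -9/2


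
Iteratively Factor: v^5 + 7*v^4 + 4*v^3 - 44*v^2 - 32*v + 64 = (v - 2)*(v^4 + 9*v^3 + 22*v^2 - 32) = (v - 2)*(v - 1)*(v^3 + 10*v^2 + 32*v + 32) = (v - 2)*(v - 1)*(v + 4)*(v^2 + 6*v + 8) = (v - 2)*(v - 1)*(v + 2)*(v + 4)*(v + 4)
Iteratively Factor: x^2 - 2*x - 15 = (x + 3)*(x - 5)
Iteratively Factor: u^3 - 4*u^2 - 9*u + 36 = (u + 3)*(u^2 - 7*u + 12) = (u - 3)*(u + 3)*(u - 4)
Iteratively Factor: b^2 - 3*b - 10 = (b + 2)*(b - 5)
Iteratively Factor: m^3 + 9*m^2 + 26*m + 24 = (m + 4)*(m^2 + 5*m + 6) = (m + 2)*(m + 4)*(m + 3)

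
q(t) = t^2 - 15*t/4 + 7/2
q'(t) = 2*t - 15/4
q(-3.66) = 30.62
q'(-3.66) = -11.07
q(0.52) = 1.82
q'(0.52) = -2.71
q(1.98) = -0.00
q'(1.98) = 0.21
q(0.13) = 3.03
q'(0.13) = -3.49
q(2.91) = 1.06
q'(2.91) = 2.07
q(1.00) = 0.75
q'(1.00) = -1.75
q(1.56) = 0.08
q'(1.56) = -0.63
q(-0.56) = 5.91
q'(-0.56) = -4.87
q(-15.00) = 284.75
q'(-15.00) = -33.75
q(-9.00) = 118.25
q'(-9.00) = -21.75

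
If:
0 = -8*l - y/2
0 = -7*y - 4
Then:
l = 1/28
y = -4/7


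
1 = 1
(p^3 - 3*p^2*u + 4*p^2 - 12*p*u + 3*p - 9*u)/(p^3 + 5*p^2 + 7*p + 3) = (p - 3*u)/(p + 1)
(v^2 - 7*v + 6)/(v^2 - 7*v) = (v^2 - 7*v + 6)/(v*(v - 7))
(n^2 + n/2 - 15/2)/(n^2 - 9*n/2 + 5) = (n + 3)/(n - 2)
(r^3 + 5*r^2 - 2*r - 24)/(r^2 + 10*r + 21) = (r^2 + 2*r - 8)/(r + 7)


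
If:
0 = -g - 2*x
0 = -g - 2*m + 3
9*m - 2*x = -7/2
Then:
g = 34/7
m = -13/14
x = -17/7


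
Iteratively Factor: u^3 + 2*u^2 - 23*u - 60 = (u + 3)*(u^2 - u - 20) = (u + 3)*(u + 4)*(u - 5)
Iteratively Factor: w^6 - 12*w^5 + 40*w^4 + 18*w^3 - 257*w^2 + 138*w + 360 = (w - 5)*(w^5 - 7*w^4 + 5*w^3 + 43*w^2 - 42*w - 72) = (w - 5)*(w - 4)*(w^4 - 3*w^3 - 7*w^2 + 15*w + 18) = (w - 5)*(w - 4)*(w - 3)*(w^3 - 7*w - 6) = (w - 5)*(w - 4)*(w - 3)^2*(w^2 + 3*w + 2) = (w - 5)*(w - 4)*(w - 3)^2*(w + 1)*(w + 2)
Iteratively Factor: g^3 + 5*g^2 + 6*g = (g + 2)*(g^2 + 3*g) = (g + 2)*(g + 3)*(g)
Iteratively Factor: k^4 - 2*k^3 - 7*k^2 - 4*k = (k + 1)*(k^3 - 3*k^2 - 4*k) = (k - 4)*(k + 1)*(k^2 + k) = (k - 4)*(k + 1)^2*(k)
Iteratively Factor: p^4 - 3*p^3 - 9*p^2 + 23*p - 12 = (p + 3)*(p^3 - 6*p^2 + 9*p - 4) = (p - 1)*(p + 3)*(p^2 - 5*p + 4) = (p - 1)^2*(p + 3)*(p - 4)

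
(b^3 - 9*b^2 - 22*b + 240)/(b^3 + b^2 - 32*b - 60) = (b - 8)/(b + 2)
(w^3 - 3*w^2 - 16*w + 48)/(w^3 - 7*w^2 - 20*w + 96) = (w - 4)/(w - 8)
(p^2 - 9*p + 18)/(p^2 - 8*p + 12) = (p - 3)/(p - 2)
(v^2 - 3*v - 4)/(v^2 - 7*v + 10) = (v^2 - 3*v - 4)/(v^2 - 7*v + 10)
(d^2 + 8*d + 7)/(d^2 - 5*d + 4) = (d^2 + 8*d + 7)/(d^2 - 5*d + 4)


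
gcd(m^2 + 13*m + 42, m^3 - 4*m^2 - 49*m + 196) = m + 7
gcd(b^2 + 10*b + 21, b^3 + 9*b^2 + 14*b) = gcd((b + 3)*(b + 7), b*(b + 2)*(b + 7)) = b + 7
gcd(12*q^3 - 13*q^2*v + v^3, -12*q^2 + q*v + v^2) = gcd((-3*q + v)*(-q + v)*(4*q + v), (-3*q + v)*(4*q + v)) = 12*q^2 - q*v - v^2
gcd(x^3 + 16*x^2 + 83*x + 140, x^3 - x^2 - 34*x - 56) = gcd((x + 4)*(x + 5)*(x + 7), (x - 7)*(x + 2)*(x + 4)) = x + 4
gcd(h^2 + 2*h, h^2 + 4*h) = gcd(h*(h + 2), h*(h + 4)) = h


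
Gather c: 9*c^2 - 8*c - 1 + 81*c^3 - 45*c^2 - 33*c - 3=81*c^3 - 36*c^2 - 41*c - 4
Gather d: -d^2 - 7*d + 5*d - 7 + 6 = -d^2 - 2*d - 1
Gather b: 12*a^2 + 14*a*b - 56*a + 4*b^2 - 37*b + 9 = 12*a^2 - 56*a + 4*b^2 + b*(14*a - 37) + 9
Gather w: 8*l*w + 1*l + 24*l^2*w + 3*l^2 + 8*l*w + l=3*l^2 + 2*l + w*(24*l^2 + 16*l)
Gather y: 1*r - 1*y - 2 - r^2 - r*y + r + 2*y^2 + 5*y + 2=-r^2 + 2*r + 2*y^2 + y*(4 - r)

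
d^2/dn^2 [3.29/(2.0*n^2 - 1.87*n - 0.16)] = (26.32*n^2 - 24.6092*n - 3.29*(4.0*n - 1.87)*(8.0*n - 3.74) - 2.1056)/(-2.0*n^2 + 1.87*n + 0.16)^3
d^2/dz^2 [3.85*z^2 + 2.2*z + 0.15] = 7.70000000000000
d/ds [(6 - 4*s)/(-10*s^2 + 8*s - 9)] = 4*(-10*s^2 + 30*s - 3)/(100*s^4 - 160*s^3 + 244*s^2 - 144*s + 81)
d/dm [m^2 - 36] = 2*m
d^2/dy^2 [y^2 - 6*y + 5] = 2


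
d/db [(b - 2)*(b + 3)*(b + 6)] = b*(3*b + 14)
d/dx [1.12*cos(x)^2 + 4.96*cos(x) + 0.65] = -(2.24*cos(x) + 4.96)*sin(x)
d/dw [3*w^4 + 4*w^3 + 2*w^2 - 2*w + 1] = 12*w^3 + 12*w^2 + 4*w - 2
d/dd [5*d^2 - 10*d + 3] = 10*d - 10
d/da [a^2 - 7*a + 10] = 2*a - 7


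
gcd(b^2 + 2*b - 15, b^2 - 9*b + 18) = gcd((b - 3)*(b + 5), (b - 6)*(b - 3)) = b - 3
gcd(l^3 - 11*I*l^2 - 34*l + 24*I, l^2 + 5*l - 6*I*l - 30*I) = l - 6*I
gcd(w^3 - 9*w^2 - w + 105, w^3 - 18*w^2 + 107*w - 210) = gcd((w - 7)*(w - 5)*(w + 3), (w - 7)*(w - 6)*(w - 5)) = w^2 - 12*w + 35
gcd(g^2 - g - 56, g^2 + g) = 1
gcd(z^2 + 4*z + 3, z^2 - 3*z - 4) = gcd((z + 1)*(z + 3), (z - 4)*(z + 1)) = z + 1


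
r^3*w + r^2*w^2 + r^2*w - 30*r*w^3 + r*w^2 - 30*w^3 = (r - 5*w)*(r + 6*w)*(r*w + w)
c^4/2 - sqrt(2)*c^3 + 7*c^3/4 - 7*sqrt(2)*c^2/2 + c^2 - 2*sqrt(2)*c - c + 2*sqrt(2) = (c/2 + 1)*(c - 1/2)*(c + 2)*(c - 2*sqrt(2))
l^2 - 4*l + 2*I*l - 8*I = (l - 4)*(l + 2*I)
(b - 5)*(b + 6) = b^2 + b - 30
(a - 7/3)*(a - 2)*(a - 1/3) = a^3 - 14*a^2/3 + 55*a/9 - 14/9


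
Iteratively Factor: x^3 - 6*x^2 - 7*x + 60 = (x - 4)*(x^2 - 2*x - 15) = (x - 5)*(x - 4)*(x + 3)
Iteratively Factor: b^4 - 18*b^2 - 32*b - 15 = (b + 1)*(b^3 - b^2 - 17*b - 15) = (b + 1)*(b + 3)*(b^2 - 4*b - 5) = (b - 5)*(b + 1)*(b + 3)*(b + 1)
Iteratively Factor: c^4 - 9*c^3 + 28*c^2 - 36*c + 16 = (c - 2)*(c^3 - 7*c^2 + 14*c - 8) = (c - 2)^2*(c^2 - 5*c + 4) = (c - 4)*(c - 2)^2*(c - 1)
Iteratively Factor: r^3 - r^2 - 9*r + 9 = (r + 3)*(r^2 - 4*r + 3) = (r - 1)*(r + 3)*(r - 3)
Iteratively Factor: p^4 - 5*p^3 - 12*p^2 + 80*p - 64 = (p + 4)*(p^3 - 9*p^2 + 24*p - 16) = (p - 4)*(p + 4)*(p^2 - 5*p + 4) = (p - 4)^2*(p + 4)*(p - 1)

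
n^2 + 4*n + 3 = (n + 1)*(n + 3)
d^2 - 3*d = d*(d - 3)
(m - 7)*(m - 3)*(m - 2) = m^3 - 12*m^2 + 41*m - 42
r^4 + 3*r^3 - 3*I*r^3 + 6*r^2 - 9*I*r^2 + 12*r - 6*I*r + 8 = (r + 1)*(r + 2)*(r - 4*I)*(r + I)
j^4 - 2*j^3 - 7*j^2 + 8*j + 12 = (j - 3)*(j - 2)*(j + 1)*(j + 2)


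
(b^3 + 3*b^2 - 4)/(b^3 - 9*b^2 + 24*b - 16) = (b^2 + 4*b + 4)/(b^2 - 8*b + 16)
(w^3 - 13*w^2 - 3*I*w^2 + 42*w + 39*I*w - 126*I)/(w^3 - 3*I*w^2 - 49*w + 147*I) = (w - 6)/(w + 7)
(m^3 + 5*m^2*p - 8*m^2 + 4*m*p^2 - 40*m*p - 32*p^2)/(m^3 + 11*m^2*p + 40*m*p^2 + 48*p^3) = (m^2 + m*p - 8*m - 8*p)/(m^2 + 7*m*p + 12*p^2)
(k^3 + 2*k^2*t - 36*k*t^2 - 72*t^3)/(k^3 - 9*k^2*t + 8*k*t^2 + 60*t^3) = (-k - 6*t)/(-k + 5*t)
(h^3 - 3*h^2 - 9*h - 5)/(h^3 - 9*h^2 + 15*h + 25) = (h + 1)/(h - 5)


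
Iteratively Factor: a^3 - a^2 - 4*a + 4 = (a + 2)*(a^2 - 3*a + 2) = (a - 2)*(a + 2)*(a - 1)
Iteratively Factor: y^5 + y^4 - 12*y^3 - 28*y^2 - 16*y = (y + 2)*(y^4 - y^3 - 10*y^2 - 8*y) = (y + 2)^2*(y^3 - 3*y^2 - 4*y) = (y + 1)*(y + 2)^2*(y^2 - 4*y) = (y - 4)*(y + 1)*(y + 2)^2*(y)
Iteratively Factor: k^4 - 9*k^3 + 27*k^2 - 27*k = (k - 3)*(k^3 - 6*k^2 + 9*k) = (k - 3)^2*(k^2 - 3*k) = (k - 3)^3*(k)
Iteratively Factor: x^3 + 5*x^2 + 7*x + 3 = (x + 1)*(x^2 + 4*x + 3) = (x + 1)^2*(x + 3)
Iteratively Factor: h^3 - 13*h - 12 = (h - 4)*(h^2 + 4*h + 3) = (h - 4)*(h + 1)*(h + 3)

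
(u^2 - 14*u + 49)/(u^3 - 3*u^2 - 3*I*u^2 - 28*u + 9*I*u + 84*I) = (u - 7)/(u^2 + u*(4 - 3*I) - 12*I)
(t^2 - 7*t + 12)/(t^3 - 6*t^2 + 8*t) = (t - 3)/(t*(t - 2))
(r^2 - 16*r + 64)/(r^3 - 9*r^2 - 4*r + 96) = (r - 8)/(r^2 - r - 12)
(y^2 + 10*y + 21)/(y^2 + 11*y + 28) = (y + 3)/(y + 4)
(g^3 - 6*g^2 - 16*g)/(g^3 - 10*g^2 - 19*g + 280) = g*(g + 2)/(g^2 - 2*g - 35)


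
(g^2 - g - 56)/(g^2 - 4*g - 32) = (g + 7)/(g + 4)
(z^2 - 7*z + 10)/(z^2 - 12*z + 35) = (z - 2)/(z - 7)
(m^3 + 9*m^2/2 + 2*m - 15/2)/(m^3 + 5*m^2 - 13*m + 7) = (2*m^2 + 11*m + 15)/(2*(m^2 + 6*m - 7))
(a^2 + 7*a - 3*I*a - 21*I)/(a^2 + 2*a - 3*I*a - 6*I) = (a + 7)/(a + 2)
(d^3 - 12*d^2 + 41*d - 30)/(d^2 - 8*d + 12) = (d^2 - 6*d + 5)/(d - 2)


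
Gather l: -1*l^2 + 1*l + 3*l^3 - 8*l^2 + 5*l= 3*l^3 - 9*l^2 + 6*l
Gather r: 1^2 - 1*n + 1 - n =2 - 2*n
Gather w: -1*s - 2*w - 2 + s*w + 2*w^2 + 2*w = s*w - s + 2*w^2 - 2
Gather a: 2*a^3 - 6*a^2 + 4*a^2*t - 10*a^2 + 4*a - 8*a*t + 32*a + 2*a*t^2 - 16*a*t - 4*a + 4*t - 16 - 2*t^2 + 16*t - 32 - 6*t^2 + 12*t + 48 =2*a^3 + a^2*(4*t - 16) + a*(2*t^2 - 24*t + 32) - 8*t^2 + 32*t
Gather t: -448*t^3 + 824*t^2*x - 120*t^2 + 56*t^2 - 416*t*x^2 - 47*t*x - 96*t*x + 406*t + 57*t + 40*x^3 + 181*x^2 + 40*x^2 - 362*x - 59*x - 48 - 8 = -448*t^3 + t^2*(824*x - 64) + t*(-416*x^2 - 143*x + 463) + 40*x^3 + 221*x^2 - 421*x - 56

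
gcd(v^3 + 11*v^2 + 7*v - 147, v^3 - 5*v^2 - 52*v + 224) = v + 7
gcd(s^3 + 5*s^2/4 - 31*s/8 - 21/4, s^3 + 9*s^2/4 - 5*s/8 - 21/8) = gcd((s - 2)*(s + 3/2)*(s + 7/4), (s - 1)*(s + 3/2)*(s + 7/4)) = s^2 + 13*s/4 + 21/8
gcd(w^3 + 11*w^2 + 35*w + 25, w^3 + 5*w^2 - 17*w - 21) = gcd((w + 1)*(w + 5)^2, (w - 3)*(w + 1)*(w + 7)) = w + 1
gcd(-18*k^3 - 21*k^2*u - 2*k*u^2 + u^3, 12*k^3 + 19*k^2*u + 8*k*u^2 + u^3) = 3*k^2 + 4*k*u + u^2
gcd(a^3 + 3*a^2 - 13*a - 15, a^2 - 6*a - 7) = a + 1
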